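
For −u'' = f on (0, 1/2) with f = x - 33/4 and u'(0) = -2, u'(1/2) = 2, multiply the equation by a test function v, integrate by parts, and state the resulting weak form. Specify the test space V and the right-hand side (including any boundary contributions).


V = H^1(0, 1/2) (v unrestricted at boundary; u is determined up to an additive constant); weak form: ∫_0^1/2 u'v' dx = ∫_0^1/2 (x - 33/4) v dx + 2·v(1/2) + 2·v(0) for all v ∈ V.

Multiply both sides by a test function v and integrate from 0 to 1/2:
  ∫_0^1/2 −u''(x) v(x) dx = ∫_0^1/2 f(x) v(x) dx.
Integrate the LHS by parts once:
  ∫_0^1/2 −u'' v dx = −[u'(x) v(x)]_0^1/2 + ∫_0^1/2 u'(x) v'(x) dx.
Thus ∫_0^1/2 u'(x) v'(x) dx = ∫_0^1/2 f(x) v(x) dx + [u'(x) v(x)]_0^1/2.
Choose V so that boundary terms are either known or forced to vanish.
u has inhomogeneous Neumann u'(0) = -2, u'(1/2) = 2. [u' v]_0^1/2 = (2)·v(1/2) − (-2)·v(0) = 2·v(1/2) + 2·v(0). Take V = H^1(0, 1/2); boundary term becomes part of RHS.
Weak formulation: find u (satisfying any essential BC) such that ∫_0^1/2 u'(x) v'(x) dx = ∫_0^1/2 f v dx + 2·v(1/2) + 2·v(0) for all v ∈ V (Neumann data are natural BCs: they enter the RHS as boundary terms).
Substituting f(x) = x - 33/4, the right-hand side is ∫_0^1/2 (x - 33/4) v dx + 2·v(1/2) + 2·v(0).
Compatibility check (pure Neumann): taking v ≡ 1 ∈ V gives 0 = ∫_0^1/2 f dx + (2) − (-2), i.e. ∫_0^1/2 f dx must equal u'(0) − u'(1/2) = -4. Indeed ∫_0^1/2 (x - 33/4) dx = -4, so the data are compatible. The solution is then unique only up to an additive constant (fix it e.g. by requiring ∫_0^1/2 u dx = 0).


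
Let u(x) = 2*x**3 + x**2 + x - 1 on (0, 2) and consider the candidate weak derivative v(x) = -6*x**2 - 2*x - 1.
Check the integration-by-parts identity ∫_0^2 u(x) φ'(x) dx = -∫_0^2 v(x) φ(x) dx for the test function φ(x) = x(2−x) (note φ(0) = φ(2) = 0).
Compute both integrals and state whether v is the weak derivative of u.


LHS = -68/5, RHS = 68/5. No, v is not the weak derivative of u.

u(x) = 2*x**3 + x**2 + x - 1, classical derivative u'(x) = 6*x**2 + 2*x + 1.
φ(x) = x(2−x), so φ'(x) = 2 - 2*x.
Note φ(0) = φ(2) = 0, so the boundary term u·φ vanishes.
LHS = ∫_0^2 u(x) φ'(x) dx = ∫_0^2 (-4*x^4 + 2*x^3 + 4*x - 2) dx. Term by term:
  ∫_0^2 -4*x^4 dx = -128/5;  ∫_0^2 2*x^3 dx = 8;  ∫_0^2 4*x dx = 8;
  ∫_0^2 -2 dx = -4.
Sum: -128/5 + 8 + 8 − 4 = -68/5.
So LHS = -68/5.
∫_0^2 v(x) φ(x) dx = ∫_0^2 (6*x^4 - 10*x^3 - 3*x^2 - 2*x) dx. Term by term:
  ∫_0^2 6*x^4 dx = 192/5;  ∫_0^2 -10*x^3 dx = -40;  ∫_0^2 -3*x^2 dx = -8;
  ∫_0^2 -2*x dx = -4.
Sum: 192/5 − 40 − 8 − 4 = -68/5.
So RHS = -∫_0^2 v(x) φ(x) dx = 68/5.
LHS − RHS = -136/5 ≠ 0, so the identity fails.
(For a valid weak derivative the identity must hold for EVERY test function, in particular this one. The failure shows v is NOT the weak derivative of u.)
Correct weak derivative would be u'(x) = 6*x**2 + 2*x + 1.


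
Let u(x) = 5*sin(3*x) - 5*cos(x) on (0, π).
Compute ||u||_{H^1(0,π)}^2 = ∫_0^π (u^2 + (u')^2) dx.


||u||_{H^1(0,π)}^2 = 150*π

u'(x) = 5*sin(x) + 15*cos(3*x).
Expand u² and (u')² and integrate term by term on (0, π), using: for integers n ≥ 1, ∫_0^π sin²(nx) dx = ∫_0^π cos²(nx) dx = π/2; for n ≠ n', ∫_0^π sin(nx)sin(n'x) dx = ∫_0^π cos(nx)cos(n'x) dx = 0; and by product-to-sum, ∫_0^π sin(nx)cos(n'x) dx = ½∫_0^π [sin((n+n')x) + sin((n−n')x)] dx, which is 0 when n+n' is even and 2n/(n²−n'²) when n+n' is odd (it need not vanish on (0, π)).
  u² squared terms: (-5)²·∫cos(x)² dx = 25·π/2 = 25*π/2;  (5)²·∫sin(3x)² dx = 25·π/2 = 25*π/2.
  u² cross terms: 2·(-5)·(5)·∫cos(x)·sin(3x) dx = -50·(0) = 0.
  So ∫_0^π u² dx = 25*π/2 + 25*π/2 + 0 = 25*π.
  (u')² squared terms: (5)²·∫sin(x)² dx = 25·π/2 = 25*π/2;  (15)²·∫cos(3x)² dx = 225·π/2 = 225*π/2.
  (u')² cross terms: 2·(5)·(15)·∫sin(x)·cos(3x) dx = 150·(0) = 0.
  So ∫_0^π (u')² dx = 25*π/2 + 225*π/2 + 0 = 125*π.
||u||_{H^1}^2 = (25*π) + (125*π) = 150*π.


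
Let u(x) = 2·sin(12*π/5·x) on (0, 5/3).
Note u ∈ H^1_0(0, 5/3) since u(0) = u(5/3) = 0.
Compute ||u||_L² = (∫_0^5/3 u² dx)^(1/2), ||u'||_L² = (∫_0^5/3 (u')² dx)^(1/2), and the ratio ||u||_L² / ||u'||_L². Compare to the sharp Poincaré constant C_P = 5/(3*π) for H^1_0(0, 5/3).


||u||_L² / ||u'||_L² = 5/(12*π) < C_P = 5/(3*π).

u(x) = 2·sin(12*π/5·x), so u'(x) = 24*π*cos(12*π*x/5)/5.
Writing u(x) = A·sin(kπx/L) with A = 2 and k = 4, use ∫_0^L sin²(kπx/L) dx = L/2 and ∫_0^L cos²(kπx/L) dx = L/2.
u² = 4·sin²(12*π/5·x) and (u')² = 576*π^2/25·cos²(12*π/5·x), and each of sin², cos² integrates to L/2 = 5/6 over (0, 5/3).
∫_0^5/3 u² dx = 10/3, so ||u||_L² = sqrt(30)/3.
∫_0^5/3 (u')² dx = 96*π^2/5, so ||u'||_L² = 4*sqrt(30)*π/5.
Ratio ||u||_L² / ||u'||_L² = 5/(12*π).
Sharp Poincaré constant on H^1_0(0, 5/3) is C_P = L/π = 5/(3*π), achieved by sin(3*π/5·x).
This is the k = 4 harmonic; the ratio L/(kπ) is strictly less than C_P = L/π, consistent with the sharp inequality ||u||_L² ≤ C_P ||u'||_L².


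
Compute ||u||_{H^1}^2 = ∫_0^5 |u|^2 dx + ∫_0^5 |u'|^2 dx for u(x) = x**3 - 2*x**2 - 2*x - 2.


||u||_{H^1}^2 = 29755/7

The H^1 norm (squared) on an interval (0, L) is
  ||u||_{H^1}^2 = ∫_0^L u(x)^2 dx + ∫_0^L u'(x)^2 dx.
Compute u'(x) = 3*x**2 - 4*x - 2.
Then u(x)^2 = x**6 - 4*x**5 + 4*x**3 + 12*x**2 + 8*x + 4 and u'(x)^2 = 9*x**4 - 24*x**3 + 4*x**2 + 16*x + 4.
Integrate each monomial from 0 to 5 using ∫_0^5 c·x^n dx = c·5^(n+1)/(n+1):
  ∫_0^5 u(x)^2 dx = ∫_0^5 (x^6 - 4*x^5 + 4*x^3 + 12*x^2 + 8*x + 4) dx. Term by term:
    ∫_0^5 x^6 dx = 78125/7;  ∫_0^5 -4*x^5 dx = -31250/3;  ∫_0^5 4*x^3 dx = 625;
    ∫_0^5 12*x^2 dx = 500;  ∫_0^5 8*x dx = 100;  ∫_0^5 4 dx = 20.
  Sum: 78125/7 − 31250/3 + 625 + 500 + 100 + 20 = 41770/21.
  ∫_0^5 u'(x)^2 dx = ∫_0^5 (9*x^4 - 24*x^3 + 4*x^2 + 16*x + 4) dx. Term by term:
    ∫_0^5 9*x^4 dx = 5625;  ∫_0^5 -24*x^3 dx = -3750;  ∫_0^5 4*x^2 dx = 500/3;
    ∫_0^5 16*x dx = 200;  ∫_0^5 4 dx = 20.
  Sum: 5625 − 3750 + 500/3 + 200 + 20 = 6785/3.
Adding: ||u||_{H^1}^2 = 41770/21 + 6785/3 = 29755/7.


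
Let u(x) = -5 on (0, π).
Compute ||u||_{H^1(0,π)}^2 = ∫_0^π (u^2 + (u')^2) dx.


||u||_{H^1(0,π)}^2 = 25*π

u'(x) = 0.
Expand u² and (u')² and integrate term by term on (0, π), using: for integers n ≥ 1, ∫_0^π sin²(nx) dx = ∫_0^π cos²(nx) dx = π/2; for n ≠ n', ∫_0^π sin(nx)sin(n'x) dx = ∫_0^π cos(nx)cos(n'x) dx = 0; and by product-to-sum, ∫_0^π sin(nx)cos(n'x) dx = ½∫_0^π [sin((n+n')x) + sin((n−n')x)] dx, which is 0 when n+n' is even and 2n/(n²−n'²) when n+n' is odd (it need not vanish on (0, π)). For the constant mode: ∫_0^π 1 dx = π, ∫_0^π cos(nx) dx = 0, ∫_0^π sin(nx) dx = (1−(−1)^n)/n.
  u² squared terms: (-5)²·∫1 dx = 25·π = 25*π.
  So ∫_0^π u² dx = 25*π.
  u' ≡ 0, so ∫_0^π (u')² dx = 0.
||u||_{H^1}^2 = (25*π) + (0) = 25*π.


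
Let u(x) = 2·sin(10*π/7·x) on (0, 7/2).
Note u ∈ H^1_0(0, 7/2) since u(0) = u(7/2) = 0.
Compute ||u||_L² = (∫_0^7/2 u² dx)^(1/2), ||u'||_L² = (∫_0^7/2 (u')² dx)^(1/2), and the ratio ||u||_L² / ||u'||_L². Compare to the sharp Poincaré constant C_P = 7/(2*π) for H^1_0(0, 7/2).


||u||_L² / ||u'||_L² = 7/(10*π) < C_P = 7/(2*π).

u(x) = 2·sin(10*π/7·x), so u'(x) = 20*π*cos(10*π*x/7)/7.
Writing u(x) = A·sin(kπx/L) with A = 2 and k = 5, use ∫_0^L sin²(kπx/L) dx = L/2 and ∫_0^L cos²(kπx/L) dx = L/2.
u² = 4·sin²(10*π/7·x) and (u')² = 400*π^2/49·cos²(10*π/7·x), and each of sin², cos² integrates to L/2 = 7/4 over (0, 7/2).
∫_0^7/2 u² dx = 7, so ||u||_L² = sqrt(7).
∫_0^7/2 (u')² dx = 100*π^2/7, so ||u'||_L² = 10*sqrt(7)*π/7.
Ratio ||u||_L² / ||u'||_L² = 7/(10*π).
Sharp Poincaré constant on H^1_0(0, 7/2) is C_P = L/π = 7/(2*π), achieved by sin(2*π/7·x).
This is the k = 5 harmonic; the ratio L/(kπ) is strictly less than C_P = L/π, consistent with the sharp inequality ||u||_L² ≤ C_P ||u'||_L².


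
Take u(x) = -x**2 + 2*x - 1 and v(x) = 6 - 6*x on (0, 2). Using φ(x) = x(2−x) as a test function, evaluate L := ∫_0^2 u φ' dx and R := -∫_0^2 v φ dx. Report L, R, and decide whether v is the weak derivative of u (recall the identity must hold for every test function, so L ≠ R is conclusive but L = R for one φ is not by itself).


LHS = 0, RHS = 0. No, v is not the weak derivative of u.

u(x) = -x**2 + 2*x - 1, classical derivative u'(x) = 2 - 2*x.
φ(x) = x(2−x), so φ'(x) = 2 - 2*x.
Note φ(0) = φ(2) = 0, so the boundary term u·φ vanishes.
LHS = ∫_0^2 u(x) φ'(x) dx = ∫_0^2 (2*x^3 - 6*x^2 + 6*x - 2) dx. Term by term:
  ∫_0^2 2*x^3 dx = 8;  ∫_0^2 -6*x^2 dx = -16;  ∫_0^2 6*x dx = 12;
  ∫_0^2 -2 dx = -4.
Sum: 8 − 16 + 12 − 4 = 0.
So LHS = 0.
∫_0^2 v(x) φ(x) dx = ∫_0^2 (6*x^3 - 18*x^2 + 12*x) dx. Term by term:
  ∫_0^2 6*x^3 dx = 24;  ∫_0^2 -18*x^2 dx = -48;  ∫_0^2 12*x dx = 24.
Sum: 24 − 48 + 24 = 0.
So RHS = -∫_0^2 v(x) φ(x) dx = 0.
LHS = RHS, so the identity holds for this particular φ. But this is necessary, not sufficient: a weak derivative must satisfy the identity for EVERY test function in C_c^∞(0, 2).
Here u is smooth, so its weak derivative equals its classical derivative u'(x) = 2 - 2*x. Since v(x) = 6 - 6*x ≠ u'(x), v is NOT the weak derivative of u — the agreement for this single φ is a coincidence (the difference v − u' happens to be L²-orthogonal to this φ).


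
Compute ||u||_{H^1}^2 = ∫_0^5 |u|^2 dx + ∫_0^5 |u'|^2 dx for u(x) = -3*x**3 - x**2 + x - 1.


||u||_{H^1}^2 = 3555260/21

The H^1 norm (squared) on an interval (0, L) is
  ||u||_{H^1}^2 = ∫_0^L u(x)^2 dx + ∫_0^L u'(x)^2 dx.
Compute u'(x) = -9*x**2 - 2*x + 1.
Then u(x)^2 = 9*x**6 + 6*x**5 - 5*x**4 + 4*x**3 + 3*x**2 - 2*x + 1 and u'(x)^2 = 81*x**4 + 36*x**3 - 14*x**2 - 4*x + 1.
Integrate each monomial from 0 to 5 using ∫_0^5 c·x^n dx = c·5^(n+1)/(n+1):
  ∫_0^5 u(x)^2 dx = ∫_0^5 (9*x^6 + 6*x^5 - 5*x^4 + 4*x^3 + 3*x^2 - 2*x + 1) dx. Term by term:
    ∫_0^5 9*x^6 dx = 703125/7;  ∫_0^5 6*x^5 dx = 15625;  ∫_0^5 -5*x^4 dx = -3125;
    ∫_0^5 4*x^3 dx = 625;  ∫_0^5 3*x^2 dx = 125;  ∫_0^5 -2*x dx = -25;
    ∫_0^5 1 dx = 5.
  Sum: 703125/7 + 15625 − 3125 + 625 + 125 − 25 + 5 = 795735/7.
  ∫_0^5 u'(x)^2 dx = ∫_0^5 (81*x^4 + 36*x^3 - 14*x^2 - 4*x + 1) dx. Term by term:
    ∫_0^5 81*x^4 dx = 50625;  ∫_0^5 36*x^3 dx = 5625;  ∫_0^5 -14*x^2 dx = -1750/3;
    ∫_0^5 -4*x dx = -50;  ∫_0^5 1 dx = 5.
  Sum: 50625 + 5625 − 1750/3 − 50 + 5 = 166865/3.
Adding: ||u||_{H^1}^2 = 795735/7 + 166865/3 = 3555260/21.


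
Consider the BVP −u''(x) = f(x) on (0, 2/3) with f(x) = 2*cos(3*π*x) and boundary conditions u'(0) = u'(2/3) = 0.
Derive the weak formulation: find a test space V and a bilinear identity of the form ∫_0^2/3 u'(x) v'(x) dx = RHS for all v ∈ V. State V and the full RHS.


V = H^1(0, 2/3) (no boundary constraint on v; u is determined up to an additive constant); weak form: ∫_0^2/3 u'v' dx = ∫_0^2/3 (2*cos(3*π*x)) v dx for all v ∈ V.

Multiply both sides by a test function v and integrate from 0 to 2/3:
  ∫_0^2/3 −u''(x) v(x) dx = ∫_0^2/3 f(x) v(x) dx.
Integrate the LHS by parts once:
  ∫_0^2/3 −u'' v dx = −[u'(x) v(x)]_0^2/3 + ∫_0^2/3 u'(x) v'(x) dx.
Thus ∫_0^2/3 u'(x) v'(x) dx = ∫_0^2/3 f(x) v(x) dx + [u'(x) v(x)]_0^2/3.
Choose V so that boundary terms are either known or forced to vanish.
u has homogeneous Neumann: u'(0) = u'(2/3) = 0. So [u' v]_0^2/3 = 0·v(2/3) − 0·v(0) = 0 for any v; take V = H^1(0, 2/3).
Weak formulation: find u (satisfying any essential BC) such that ∫_0^2/3 u'(x) v'(x) dx = ∫_0^2/3 f v dx for all v ∈ V (homogeneous Neumann, so boundary terms vanish).
Substituting f(x) = 2*cos(3*π*x), the right-hand side is ∫_0^2/3 (2*cos(3*π*x)) v dx.
Compatibility check (pure Neumann): taking v ≡ 1 ∈ V gives 0 = ∫_0^2/3 f dx + (0) − (0), i.e. ∫_0^2/3 f dx must equal u'(0) − u'(2/3) = 0. Indeed ∫_0^2/3 (2*cos(3*π*x)) dx = 0, so the data are compatible. The solution is then unique only up to an additive constant (fix it e.g. by requiring ∫_0^2/3 u dx = 0).


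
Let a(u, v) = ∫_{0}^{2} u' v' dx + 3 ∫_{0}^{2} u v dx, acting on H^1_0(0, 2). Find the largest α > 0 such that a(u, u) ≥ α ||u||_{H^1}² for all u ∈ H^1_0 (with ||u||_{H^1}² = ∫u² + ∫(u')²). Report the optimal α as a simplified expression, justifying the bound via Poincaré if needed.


α = 1

Coercivity of a(·,·) on H^1_0(0, 2) means a(u, u) ≥ α ||u||_{H^1}² for every u ∈ H^1_0.
The interval has length L = 2, and Poincaré/coercivity depend only on L. Here a(u, u) = ∫(u')² + (3)·∫u².
Here c = 3 ≥ 1, so a(u,u) = ∫(u')² + c∫u² ≥ ∫(u')² + ∫u² = ||u||_{H^1}², i.e. α = 1 works. No larger α is possible: a(u,u) ≥ α||u||_{H^1}² means (1−α)∫(u')² ≥ (α−c)∫u², and for the modes u_n = sin(nπ(x−x₀)/L) (x₀ the left endpoint) one has ∫u_n²/∫(u_n')² = (L/(nπ))² → 0, so a(u_n,u_n)/||u_n||_{H^1}² → 1. Hence the optimal constant is α = 1.
Therefore α = 1.


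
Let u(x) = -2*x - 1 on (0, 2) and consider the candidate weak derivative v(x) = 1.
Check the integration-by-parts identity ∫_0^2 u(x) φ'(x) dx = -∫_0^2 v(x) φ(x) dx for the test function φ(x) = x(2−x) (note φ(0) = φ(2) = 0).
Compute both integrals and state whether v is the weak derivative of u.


LHS = 8/3, RHS = -4/3. No, v is not the weak derivative of u.

u(x) = -2*x - 1, classical derivative u'(x) = -2.
φ(x) = x(2−x), so φ'(x) = 2 - 2*x.
Note φ(0) = φ(2) = 0, so the boundary term u·φ vanishes.
LHS = ∫_0^2 u(x) φ'(x) dx = ∫_0^2 (4*x^2 - 2*x - 2) dx. Term by term:
  ∫_0^2 4*x^2 dx = 32/3;  ∫_0^2 -2*x dx = -4;  ∫_0^2 -2 dx = -4.
Sum: 32/3 − 4 − 4 = 8/3.
So LHS = 8/3.
∫_0^2 v(x) φ(x) dx = ∫_0^2 (-x^2 + 2*x) dx. Term by term:
  ∫_0^2 -x^2 dx = -8/3;  ∫_0^2 2*x dx = 4.
Sum: -8/3 + 4 = 4/3.
So RHS = -∫_0^2 v(x) φ(x) dx = -4/3.
LHS − RHS = 4 ≠ 0, so the identity fails.
(For a valid weak derivative the identity must hold for EVERY test function, in particular this one. The failure shows v is NOT the weak derivative of u.)
Correct weak derivative would be u'(x) = -2.


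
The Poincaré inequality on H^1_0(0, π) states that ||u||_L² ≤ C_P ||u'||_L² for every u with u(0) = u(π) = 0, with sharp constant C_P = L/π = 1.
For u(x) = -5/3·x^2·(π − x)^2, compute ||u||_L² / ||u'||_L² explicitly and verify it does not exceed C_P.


||u||_L² / ||u'||_L² = sqrt(3)*π/6 < C_P = 1.

u(x) = -5/3·x^2·(π − x)^2, so u'(x) = 10*x*(x*(π - x) - (x - π)^2)/3.
u(x) = -5/3·x^2·(π − x)^2 vanishes at x = 0 and x = π, so u ∈ H^1_0(0, π). Differentiate via the product rule and integrate the resulting polynomials term by term.
  ∫_0^π u² dx = ∫_0^π (25*x^8/9 - 100*π*x^7/9 + 50*π^2*x^6/3 - 100*π^3*x^5/9 + 25*π^4*x^4/9) dx. Term by term:
    ∫_0^π 25*x^8/9 dx = 25*π^9/81;  ∫_0^π -100*π*x^7/9 dx = -25*π^9/18;  ∫_0^π 50*π^2*x^6/3 dx = 50*π^9/21;
    ∫_0^π -100*π^3*x^5/9 dx = -50*π^9/27;  ∫_0^π 25*π^4*x^4/9 dx = 5*π^9/9.
  Sum: 25*π^9/81 − 25*π^9/18 + 50*π^9/21 − 50*π^9/27 + 5*π^9/9 = 5*π^9/1134.
  ∫_0^π (u')² dx = ∫_0^π (400*x^6/9 - 400*π*x^5/3 + 1300*π^2*x^4/9 - 200*π^3*x^3/3 + 100*π^4*x^2/9) dx. Term by term:
    ∫_0^π 400*x^6/9 dx = 400*π^7/63;  ∫_0^π -400*π*x^5/3 dx = -200*π^7/9;  ∫_0^π 1300*π^2*x^4/9 dx = 260*π^7/9;
    ∫_0^π -200*π^3*x^3/3 dx = -50*π^7/3;  ∫_0^π 100*π^4*x^2/9 dx = 100*π^7/27.
  Sum: 400*π^7/63 − 200*π^7/9 + 260*π^7/9 − 50*π^7/3 + 100*π^7/27 = 10*π^7/189.
∫_0^π u² dx = 5*π^9/1134, so ||u||_L² = sqrt(70)*π^(9/2)/126.
∫_0^π (u')² dx = 10*π^7/189, so ||u'||_L² = sqrt(210)*π^(7/2)/63.
Ratio ||u||_L² / ||u'||_L² = sqrt(3)*π/6.
Sharp Poincaré constant on H^1_0(0, π) is C_P = L/π = 1, achieved by sin(x).
A polynomial bump cannot attain the sharp Poincaré constant (only the first sine eigenfunction does), so the ratio is strictly less than C_P, consistent with ||u||_L² ≤ C_P ||u'||_L².


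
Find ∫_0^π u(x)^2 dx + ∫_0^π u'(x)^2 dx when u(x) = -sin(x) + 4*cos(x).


||u||_{H^1(0,π)}^2 = 17*π

u'(x) = -4*sin(x) - cos(x).
Expand u² and (u')² and integrate term by term on (0, π), using: for integers n ≥ 1, ∫_0^π sin²(nx) dx = ∫_0^π cos²(nx) dx = π/2; for n ≠ n', ∫_0^π sin(nx)sin(n'x) dx = ∫_0^π cos(nx)cos(n'x) dx = 0; and by product-to-sum, ∫_0^π sin(nx)cos(n'x) dx = ½∫_0^π [sin((n+n')x) + sin((n−n')x)] dx, which is 0 when n+n' is even and 2n/(n²−n'²) when n+n' is odd (it need not vanish on (0, π)).
  u² squared terms: (-1)²·∫sin(x)² dx = 1·π/2 = π/2;  (4)²·∫cos(x)² dx = 16·π/2 = 8*π.
  u² cross terms: 2·(-1)·(4)·∫sin(x)·cos(x) dx = -8·(0) = 0.
  So ∫_0^π u² dx = π/2 + 8*π + 0 = 17*π/2.
  (u')² squared terms: (-1)²·∫cos(x)² dx = 1·π/2 = π/2;  (-4)²·∫sin(x)² dx = 16·π/2 = 8*π.
  (u')² cross terms: 2·(-1)·(-4)·∫cos(x)·sin(x) dx = 8·(0) = 0.
  So ∫_0^π (u')² dx = π/2 + 8*π + 0 = 17*π/2.
||u||_{H^1}^2 = (17*π/2) + (17*π/2) = 17*π.


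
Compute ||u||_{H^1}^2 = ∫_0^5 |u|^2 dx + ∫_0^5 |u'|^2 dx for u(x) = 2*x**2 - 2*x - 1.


||u||_{H^1}^2 = 5375/3

The H^1 norm (squared) on an interval (0, L) is
  ||u||_{H^1}^2 = ∫_0^L u(x)^2 dx + ∫_0^L u'(x)^2 dx.
Compute u'(x) = 4*x - 2.
Then u(x)^2 = 4*x**4 - 8*x**3 + 4*x + 1 and u'(x)^2 = 16*x**2 - 16*x + 4.
Integrate each monomial from 0 to 5 using ∫_0^5 c·x^n dx = c·5^(n+1)/(n+1):
  ∫_0^5 u(x)^2 dx = ∫_0^5 (4*x^4 - 8*x^3 + 4*x + 1) dx. Term by term:
    ∫_0^5 4*x^4 dx = 2500;  ∫_0^5 -8*x^3 dx = -1250;  ∫_0^5 4*x dx = 50;
    ∫_0^5 1 dx = 5.
  Sum: 2500 − 1250 + 50 + 5 = 1305.
  ∫_0^5 u'(x)^2 dx = ∫_0^5 (16*x^2 - 16*x + 4) dx. Term by term:
    ∫_0^5 16*x^2 dx = 2000/3;  ∫_0^5 -16*x dx = -200;  ∫_0^5 4 dx = 20.
  Sum: 2000/3 − 200 + 20 = 1460/3.
Adding: ||u||_{H^1}^2 = 1305 + 1460/3 = 5375/3.


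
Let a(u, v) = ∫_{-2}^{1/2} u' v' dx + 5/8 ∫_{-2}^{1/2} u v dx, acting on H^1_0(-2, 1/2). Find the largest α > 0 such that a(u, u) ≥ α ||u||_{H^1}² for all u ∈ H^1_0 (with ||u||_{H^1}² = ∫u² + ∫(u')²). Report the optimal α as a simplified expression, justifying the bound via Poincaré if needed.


α = (125 + 32*π^2)/(8*(25 + 4*π^2))

Coercivity of a(·,·) on H^1_0(-2, 1/2) means a(u, u) ≥ α ||u||_{H^1}² for every u ∈ H^1_0.
The interval has length L = 5/2, and Poincaré/coercivity depend only on L. Here a(u, u) = ∫(u')² + (5/8)·∫u².
Here 0 < c = 5/8 < 1. The condition a(u,u) ≥ α||u||_{H^1}² reads (1−α)∫(u')² ≥ (α−c)∫u². Any admissible α is ≤ 1 (rapidly oscillating u have ∫u²/∫(u')² → 0), and α = 1 would force 0 ≥ (1−c)∫u², impossible since c < 1; so 1−α > 0. By the sharp Poincaré inequality on H^1_0 of an interval of length L, ∫(u')² ≥ (π/L)²∫u² with equality for the first sine mode sin(π(x−x₀)/L) (x₀ the left endpoint), so the inequality holds for all u iff (1−α)(π/L)² ≥ α − c, i.e. α ≤ ((π/L)² + c)/((π/L)² + 1) = (1 + c(L/π)²)/(1 + (L/π)²). With (π/L)² = 4*π^2/25 and c = 5/8, the largest admissible constant is α = ((π/L)² + c)/((π/L)² + 1).
Simplifying, α = (125 + 32*π^2)/(8*(25 + 4*π^2)).


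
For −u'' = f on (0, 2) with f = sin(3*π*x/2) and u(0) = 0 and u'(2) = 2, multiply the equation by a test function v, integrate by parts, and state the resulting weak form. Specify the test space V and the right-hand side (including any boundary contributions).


V = {v ∈ H^1(0, 2) : v(0) = 0} (test functions vanish at x = 0 where u is specified); weak form: ∫_0^2 u'v' dx = ∫_0^2 (sin(3*π*x/2)) v dx + 2·v(2) for all v ∈ V.

Multiply both sides by a test function v and integrate from 0 to 2:
  ∫_0^2 −u''(x) v(x) dx = ∫_0^2 f(x) v(x) dx.
Integrate the LHS by parts once:
  ∫_0^2 −u'' v dx = −[u'(x) v(x)]_0^2 + ∫_0^2 u'(x) v'(x) dx.
Thus ∫_0^2 u'(x) v'(x) dx = ∫_0^2 f(x) v(x) dx + [u'(x) v(x)]_0^2.
Choose V so that boundary terms are either known or forced to vanish.
Mixed BC: u(0) = 0 (Dirichlet) and u'(2) = 2 (Neumann). Define V = {v ∈ H^1(0, 2) : v(0) = 0}. Then [u' v]_0^2 = u'(2)·v(2) − u'(0)·0 = 2·v(2).
Weak formulation: find u (satisfying any essential BC) such that ∫_0^2 u'(x) v'(x) dx = ∫_0^2 f v dx + 2·v(2) for all v ∈ V (Dirichlet at 0 absorbed into V; Neumann datum at x = 2 contributes the boundary term).
Substituting f(x) = sin(3*π*x/2), the right-hand side is ∫_0^2 (sin(3*π*x/2)) v dx + 2·v(2).


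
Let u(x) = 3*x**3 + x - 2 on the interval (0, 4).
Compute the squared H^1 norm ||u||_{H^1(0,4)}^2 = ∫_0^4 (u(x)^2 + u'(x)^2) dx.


||u||_{H^1}^2 = 4043348/105

The H^1 norm (squared) on an interval (0, L) is
  ||u||_{H^1}^2 = ∫_0^L u(x)^2 dx + ∫_0^L u'(x)^2 dx.
Compute u'(x) = 9*x**2 + 1.
Then u(x)^2 = 9*x**6 + 6*x**4 - 12*x**3 + x**2 - 4*x + 4 and u'(x)^2 = 81*x**4 + 18*x**2 + 1.
Integrate each monomial from 0 to 4 using ∫_0^4 c·x^n dx = c·4^(n+1)/(n+1):
  ∫_0^4 u(x)^2 dx = ∫_0^4 (9*x^6 + 6*x^4 - 12*x^3 + x^2 - 4*x + 4) dx. Term by term:
    ∫_0^4 9*x^6 dx = 147456/7;  ∫_0^4 6*x^4 dx = 6144/5;  ∫_0^4 -12*x^3 dx = -768;
    ∫_0^4 x^2 dx = 64/3;  ∫_0^4 -4*x dx = -32;  ∫_0^4 4 dx = 16.
  Sum: 147456/7 + 6144/5 − 768 + 64/3 − 32 + 16 = 2260784/105.
  ∫_0^4 u'(x)^2 dx = ∫_0^4 (81*x^4 + 18*x^2 + 1) dx. Term by term:
    ∫_0^4 81*x^4 dx = 82944/5;  ∫_0^4 18*x^2 dx = 384;  ∫_0^4 1 dx = 4.
  Sum: 82944/5 + 384 + 4 = 84884/5.
Adding: ||u||_{H^1}^2 = 2260784/105 + 84884/5 = 4043348/105.


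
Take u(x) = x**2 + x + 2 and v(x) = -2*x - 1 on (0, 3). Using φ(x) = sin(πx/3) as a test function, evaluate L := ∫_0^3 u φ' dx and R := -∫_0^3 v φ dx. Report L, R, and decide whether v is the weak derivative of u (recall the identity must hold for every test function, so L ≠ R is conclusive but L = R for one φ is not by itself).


LHS = -24/π, RHS = 24/π. No, v is not the weak derivative of u.

u(x) = x**2 + x + 2, classical derivative u'(x) = 2*x + 1.
φ(x) = sin(πx/3), so φ'(x) = π*cos(π*x/3)/3.
Note φ(0) = φ(3) = 0, so the boundary term u·φ vanishes.
LHS = ∫_0^3 u(x) φ'(x) dx = ∫_0^3 (π*x^2*cos(π*x/3)/3 + π*x*cos(π*x/3)/3 + 2*π*cos(π*x/3)/3) dx. Term by term:
  ∫_0^3 2*π*cos(π*x/3)/3 dx = 0;  ∫_0^3 π*x*cos(π*x/3)/3 dx = -6/π;  ∫_0^3 π*x^2*cos(π*x/3)/3 dx = -18/π.
Sum: 0 − 6/π − 18/π = -24/π.
So LHS = -24/π.
∫_0^3 v(x) φ(x) dx = ∫_0^3 (-2*x*sin(π*x/3) - sin(π*x/3)) dx. Term by term:
  ∫_0^3 -sin(π*x/3) dx = -6/π;  ∫_0^3 -2*x*sin(π*x/3) dx = -18/π.
Sum: -6/π − 18/π = -24/π.
So RHS = -∫_0^3 v(x) φ(x) dx = 24/π.
LHS − RHS = -48/π ≠ 0, so the identity fails.
(For a valid weak derivative the identity must hold for EVERY test function, in particular this one. The failure shows v is NOT the weak derivative of u.)
Correct weak derivative would be u'(x) = 2*x + 1.


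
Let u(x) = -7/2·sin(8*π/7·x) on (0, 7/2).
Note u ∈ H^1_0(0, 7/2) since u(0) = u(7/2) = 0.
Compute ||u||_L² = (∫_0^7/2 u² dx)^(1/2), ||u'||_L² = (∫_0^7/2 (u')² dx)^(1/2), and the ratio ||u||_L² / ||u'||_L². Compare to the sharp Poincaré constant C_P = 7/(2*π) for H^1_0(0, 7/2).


||u||_L² / ||u'||_L² = 7/(8*π) < C_P = 7/(2*π).

u(x) = -7/2·sin(8*π/7·x), so u'(x) = -4*π*cos(8*π*x/7).
Writing u(x) = A·sin(kπx/L) with A = -7/2 and k = 4, use ∫_0^L sin²(kπx/L) dx = L/2 and ∫_0^L cos²(kπx/L) dx = L/2.
u² = 49/4·sin²(8*π/7·x) and (u')² = 16*π^2·cos²(8*π/7·x), and each of sin², cos² integrates to L/2 = 7/4 over (0, 7/2).
∫_0^7/2 u² dx = 343/16, so ||u||_L² = 7*sqrt(7)/4.
∫_0^7/2 (u')² dx = 28*π^2, so ||u'||_L² = 2*sqrt(7)*π.
Ratio ||u||_L² / ||u'||_L² = 7/(8*π).
Sharp Poincaré constant on H^1_0(0, 7/2) is C_P = L/π = 7/(2*π), achieved by sin(2*π/7·x).
This is the k = 4 harmonic; the ratio L/(kπ) is strictly less than C_P = L/π, consistent with the sharp inequality ||u||_L² ≤ C_P ||u'||_L².


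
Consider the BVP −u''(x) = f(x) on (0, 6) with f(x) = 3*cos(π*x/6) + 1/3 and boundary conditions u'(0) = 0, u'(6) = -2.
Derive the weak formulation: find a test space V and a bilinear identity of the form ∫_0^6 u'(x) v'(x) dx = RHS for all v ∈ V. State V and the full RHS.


V = H^1(0, 6) (v unrestricted at boundary; u is determined up to an additive constant); weak form: ∫_0^6 u'v' dx = ∫_0^6 (3*cos(π*x/6) + 1/3) v dx − 2·v(6) for all v ∈ V.

Multiply both sides by a test function v and integrate from 0 to 6:
  ∫_0^6 −u''(x) v(x) dx = ∫_0^6 f(x) v(x) dx.
Integrate the LHS by parts once:
  ∫_0^6 −u'' v dx = −[u'(x) v(x)]_0^6 + ∫_0^6 u'(x) v'(x) dx.
Thus ∫_0^6 u'(x) v'(x) dx = ∫_0^6 f(x) v(x) dx + [u'(x) v(x)]_0^6.
Choose V so that boundary terms are either known or forced to vanish.
u has inhomogeneous Neumann u'(0) = 0, u'(6) = -2. [u' v]_0^6 = (-2)·v(6) − (0)·v(0) = − 2·v(6). Take V = H^1(0, 6); boundary term becomes part of RHS.
Weak formulation: find u (satisfying any essential BC) such that ∫_0^6 u'(x) v'(x) dx = ∫_0^6 f v dx − 2·v(6) for all v ∈ V (Neumann data are natural BCs: they enter the RHS as boundary terms).
Substituting f(x) = 3*cos(π*x/6) + 1/3, the right-hand side is ∫_0^6 (3*cos(π*x/6) + 1/3) v dx − 2·v(6).
Compatibility check (pure Neumann): taking v ≡ 1 ∈ V gives 0 = ∫_0^6 f dx + (-2) − (0), i.e. ∫_0^6 f dx must equal u'(0) − u'(6) = 2. Indeed ∫_0^6 (3*cos(π*x/6) + 1/3) dx = 2, so the data are compatible. The solution is then unique only up to an additive constant (fix it e.g. by requiring ∫_0^6 u dx = 0).


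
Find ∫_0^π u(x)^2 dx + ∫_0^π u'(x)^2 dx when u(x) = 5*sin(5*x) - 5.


||u||_{H^1(0,π)}^2 = -20 + 350*π

u'(x) = 25*cos(5*x).
Expand u² and (u')² and integrate term by term on (0, π), using: for integers n ≥ 1, ∫_0^π sin²(nx) dx = ∫_0^π cos²(nx) dx = π/2; for n ≠ n', ∫_0^π sin(nx)sin(n'x) dx = ∫_0^π cos(nx)cos(n'x) dx = 0; and by product-to-sum, ∫_0^π sin(nx)cos(n'x) dx = ½∫_0^π [sin((n+n')x) + sin((n−n')x)] dx, which is 0 when n+n' is even and 2n/(n²−n'²) when n+n' is odd (it need not vanish on (0, π)). For the constant mode: ∫_0^π 1 dx = π, ∫_0^π cos(nx) dx = 0, ∫_0^π sin(nx) dx = (1−(−1)^n)/n.
  u² squared terms: (-5)²·∫1 dx = 25·π = 25*π;  (5)²·∫sin(5x)² dx = 25·π/2 = 25*π/2.
  u² cross terms: 2·(-5)·(5)·∫1·sin(5x) dx = -50·(2/5) = -20.
  So ∫_0^π u² dx = 25*π + 25*π/2 − 20 = -20 + 75*π/2.
  (u')² squared terms: (25)²·∫cos(5x)² dx = 625·π/2 = 625*π/2.
  So ∫_0^π (u')² dx = 625*π/2.
||u||_{H^1}^2 = (-20 + 75*π/2) + (625*π/2) = -20 + 350*π.


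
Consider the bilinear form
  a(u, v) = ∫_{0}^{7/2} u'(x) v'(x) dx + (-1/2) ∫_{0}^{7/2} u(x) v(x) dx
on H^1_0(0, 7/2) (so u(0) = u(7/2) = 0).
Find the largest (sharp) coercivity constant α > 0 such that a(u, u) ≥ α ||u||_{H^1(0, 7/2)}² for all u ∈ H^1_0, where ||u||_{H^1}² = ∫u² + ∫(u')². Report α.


α = (-49 + 8*π^2)/(2*(4*π^2 + 49))

Coercivity of a(·,·) on H^1_0(0, 7/2) means a(u, u) ≥ α ||u||_{H^1}² for every u ∈ H^1_0.
The interval has length L = 7/2, and Poincaré/coercivity depend only on L. Here a(u, u) = ∫(u')² + (-1/2)·∫u².
Here c = -1/2 < 0 with |c| < (π/L)² = 4*π^2/49, so coercivity still holds. The condition a(u,u) ≥ α||u||_{H^1}² reads (1−α)∫(u')² ≥ (α−c)∫u². Any admissible α is ≤ 1 (rapidly oscillating u have ∫u²/∫(u')² → 0), and α = 1 would force 0 ≥ (1−c)∫u², impossible since c < 1; so 1−α > 0. By the sharp Poincaré inequality on H^1_0 of an interval of length L, ∫(u')² ≥ (π/L)²∫u² with equality for the first sine mode sin(π(x−x₀)/L) (x₀ the left endpoint), so the inequality holds for all u iff (1−α)(π/L)² ≥ α − c, i.e. α ≤ ((π/L)² + c)/((π/L)² + 1) = (1 + c(L/π)²)/(1 + (L/π)²). (Direct route, valid since c ≤ 0: Poincaré gives c∫u² ≥ c(L/π)²∫(u')², so a(u,u) ≥ (1 + c(L/π)²)∫(u')², while ||u||_{H^1}² ≤ (1 + (L/π)²)∫(u')²; dividing yields the same α.) With (π/L)² = 4*π^2/49 and c = -1/2, the largest admissible constant is α = ((π/L)² + c)/((π/L)² + 1).
Simplifying, α = (-49 + 8*π^2)/(2*(4*π^2 + 49)).


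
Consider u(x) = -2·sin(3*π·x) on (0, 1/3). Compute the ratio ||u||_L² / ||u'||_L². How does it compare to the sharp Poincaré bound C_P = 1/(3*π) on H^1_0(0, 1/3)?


||u||_L² / ||u'||_L² = 1/(3*π) = C_P.

u(x) = -2·sin(3*π·x), so u'(x) = -6*π*cos(3*π*x).
Writing u(x) = A·sin(kπx/L) with A = -2 and k = 1, use ∫_0^L sin²(kπx/L) dx = L/2 and ∫_0^L cos²(kπx/L) dx = L/2.
u² = 4·sin²(3*π·x) and (u')² = 36*π^2·cos²(3*π·x), and each of sin², cos² integrates to L/2 = 1/6 over (0, 1/3).
∫_0^1/3 u² dx = 2/3, so ||u||_L² = sqrt(6)/3.
∫_0^1/3 (u')² dx = 6*π^2, so ||u'||_L² = sqrt(6)*π.
Ratio ||u||_L² / ||u'||_L² = 1/(3*π).
Sharp Poincaré constant on H^1_0(0, 1/3) is C_P = L/π = 1/(3*π), achieved by sin(3*π·x).
This is the k = 1 eigenfunction (up to amplitude), so the ratio equals the sharp Poincaré constant exactly.


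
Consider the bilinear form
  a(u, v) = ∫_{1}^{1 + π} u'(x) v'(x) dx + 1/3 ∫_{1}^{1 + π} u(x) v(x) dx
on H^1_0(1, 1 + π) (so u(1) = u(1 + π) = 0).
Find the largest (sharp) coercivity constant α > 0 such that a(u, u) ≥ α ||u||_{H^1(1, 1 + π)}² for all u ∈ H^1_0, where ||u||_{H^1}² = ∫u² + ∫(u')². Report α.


α = 2/3

Coercivity of a(·,·) on H^1_0(1, 1 + π) means a(u, u) ≥ α ||u||_{H^1}² for every u ∈ H^1_0.
The interval has length L = π, and Poincaré/coercivity depend only on L. Here a(u, u) = ∫(u')² + (1/3)·∫u².
Here 0 < c = 1/3 < 1. The condition a(u,u) ≥ α||u||_{H^1}² reads (1−α)∫(u')² ≥ (α−c)∫u². Any admissible α is ≤ 1 (rapidly oscillating u have ∫u²/∫(u')² → 0), and α = 1 would force 0 ≥ (1−c)∫u², impossible since c < 1; so 1−α > 0. By the sharp Poincaré inequality on H^1_0 of an interval of length L, ∫(u')² ≥ (π/L)²∫u² with equality for the first sine mode sin(π(x−x₀)/L) (x₀ the left endpoint), so the inequality holds for all u iff (1−α)(π/L)² ≥ α − c, i.e. α ≤ ((π/L)² + c)/((π/L)² + 1) = (1 + c(L/π)²)/(1 + (L/π)²). With (π/L)² = 1 and c = 1/3, the largest admissible constant is α = ((π/L)² + c)/((π/L)² + 1).
Simplifying, α = 2/3.


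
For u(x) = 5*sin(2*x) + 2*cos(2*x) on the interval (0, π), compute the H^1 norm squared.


||u||_{H^1(0,π)}^2 = 145*π/2

u'(x) = -4*sin(2*x) + 10*cos(2*x).
Expand u² and (u')² and integrate term by term on (0, π), using: for integers n ≥ 1, ∫_0^π sin²(nx) dx = ∫_0^π cos²(nx) dx = π/2; for n ≠ n', ∫_0^π sin(nx)sin(n'x) dx = ∫_0^π cos(nx)cos(n'x) dx = 0; and by product-to-sum, ∫_0^π sin(nx)cos(n'x) dx = ½∫_0^π [sin((n+n')x) + sin((n−n')x)] dx, which is 0 when n+n' is even and 2n/(n²−n'²) when n+n' is odd (it need not vanish on (0, π)).
  u² squared terms: (2)²·∫cos(2x)² dx = 4·π/2 = 2*π;  (5)²·∫sin(2x)² dx = 25·π/2 = 25*π/2.
  u² cross terms: 2·(2)·(5)·∫cos(2x)·sin(2x) dx = 20·(0) = 0.
  So ∫_0^π u² dx = 2*π + 25*π/2 + 0 = 29*π/2.
  (u')² squared terms: (-4)²·∫sin(2x)² dx = 16·π/2 = 8*π;  (10)²·∫cos(2x)² dx = 100·π/2 = 50*π.
  (u')² cross terms: 2·(-4)·(10)·∫sin(2x)·cos(2x) dx = -80·(0) = 0.
  So ∫_0^π (u')² dx = 8*π + 50*π + 0 = 58*π.
||u||_{H^1}^2 = (29*π/2) + (58*π) = 145*π/2.


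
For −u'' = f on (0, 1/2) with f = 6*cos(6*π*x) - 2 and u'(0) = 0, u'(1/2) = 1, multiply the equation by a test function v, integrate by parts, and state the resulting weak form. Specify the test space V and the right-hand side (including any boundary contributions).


V = H^1(0, 1/2) (v unrestricted at boundary; u is determined up to an additive constant); weak form: ∫_0^1/2 u'v' dx = ∫_0^1/2 (6*cos(6*π*x) - 2) v dx + v(1/2) for all v ∈ V.

Multiply both sides by a test function v and integrate from 0 to 1/2:
  ∫_0^1/2 −u''(x) v(x) dx = ∫_0^1/2 f(x) v(x) dx.
Integrate the LHS by parts once:
  ∫_0^1/2 −u'' v dx = −[u'(x) v(x)]_0^1/2 + ∫_0^1/2 u'(x) v'(x) dx.
Thus ∫_0^1/2 u'(x) v'(x) dx = ∫_0^1/2 f(x) v(x) dx + [u'(x) v(x)]_0^1/2.
Choose V so that boundary terms are either known or forced to vanish.
u has inhomogeneous Neumann u'(0) = 0, u'(1/2) = 1. [u' v]_0^1/2 = (1)·v(1/2) − (0)·v(0) = v(1/2). Take V = H^1(0, 1/2); boundary term becomes part of RHS.
Weak formulation: find u (satisfying any essential BC) such that ∫_0^1/2 u'(x) v'(x) dx = ∫_0^1/2 f v dx + v(1/2) for all v ∈ V (Neumann data are natural BCs: they enter the RHS as boundary terms).
Substituting f(x) = 6*cos(6*π*x) - 2, the right-hand side is ∫_0^1/2 (6*cos(6*π*x) - 2) v dx + v(1/2).
Compatibility check (pure Neumann): taking v ≡ 1 ∈ V gives 0 = ∫_0^1/2 f dx + (1) − (0), i.e. ∫_0^1/2 f dx must equal u'(0) − u'(1/2) = -1. Indeed ∫_0^1/2 (6*cos(6*π*x) - 2) dx = -1, so the data are compatible. The solution is then unique only up to an additive constant (fix it e.g. by requiring ∫_0^1/2 u dx = 0).


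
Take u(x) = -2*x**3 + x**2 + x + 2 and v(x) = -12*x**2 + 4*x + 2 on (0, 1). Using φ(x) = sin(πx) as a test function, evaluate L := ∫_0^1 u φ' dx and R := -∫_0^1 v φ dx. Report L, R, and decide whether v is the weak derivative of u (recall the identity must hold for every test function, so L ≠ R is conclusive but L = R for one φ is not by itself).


LHS = -24/π^3 + 2/π, RHS = -48/π^3 + 4/π. No, v is not the weak derivative of u.

u(x) = -2*x**3 + x**2 + x + 2, classical derivative u'(x) = -6*x**2 + 2*x + 1.
φ(x) = sin(πx), so φ'(x) = π*cos(π*x).
Note φ(0) = φ(1) = 0, so the boundary term u·φ vanishes.
LHS = ∫_0^1 u(x) φ'(x) dx = ∫_0^1 (-2*π*x^3*cos(π*x) + π*x^2*cos(π*x) + π*x*cos(π*x) + 2*π*cos(π*x)) dx. Term by term:
  ∫_0^1 2*π*cos(π*x) dx = 0;  ∫_0^1 π*x*cos(π*x) dx = -2/π;  ∫_0^1 π*x^2*cos(π*x) dx = -2/π;
  ∫_0^1 -2*π*x^3*cos(π*x) dx = -24/π^3 + 6/π.
Sum: 0 − 2/π − 2/π + -24/π^3 + 6/π = -24/π^3 + 2/π.
So LHS = -24/π^3 + 2/π.
∫_0^1 v(x) φ(x) dx = ∫_0^1 (-12*x^2*sin(π*x) + 4*x*sin(π*x) + 2*sin(π*x)) dx. Term by term:
  ∫_0^1 2*sin(π*x) dx = 4/π;  ∫_0^1 -12*x^2*sin(π*x) dx = -12/π + 48/π^3;  ∫_0^1 4*x*sin(π*x) dx = 4/π.
Sum: 4/π + -12/π + 48/π^3 + 4/π = -4/π + 48/π^3.
So RHS = -∫_0^1 v(x) φ(x) dx = -48/π^3 + 4/π.
LHS − RHS = -2/π + 24/π^3 ≠ 0, so the identity fails.
(For a valid weak derivative the identity must hold for EVERY test function, in particular this one. The failure shows v is NOT the weak derivative of u.)
Correct weak derivative would be u'(x) = -6*x**2 + 2*x + 1.


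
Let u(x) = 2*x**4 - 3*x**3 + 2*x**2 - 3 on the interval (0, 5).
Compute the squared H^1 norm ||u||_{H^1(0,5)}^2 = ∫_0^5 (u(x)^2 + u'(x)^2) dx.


||u||_{H^1}^2 = 54008960/63

The H^1 norm (squared) on an interval (0, L) is
  ||u||_{H^1}^2 = ∫_0^L u(x)^2 dx + ∫_0^L u'(x)^2 dx.
Compute u'(x) = 8*x**3 - 9*x**2 + 4*x.
Then u(x)^2 = 4*x**8 - 12*x**7 + 17*x**6 - 12*x**5 - 8*x**4 + 18*x**3 - 12*x**2 + 9 and u'(x)^2 = 64*x**6 - 144*x**5 + 145*x**4 - 72*x**3 + 16*x**2.
Integrate each monomial from 0 to 5 using ∫_0^5 c·x^n dx = c·5^(n+1)/(n+1):
  ∫_0^5 u(x)^2 dx = ∫_0^5 (4*x^8 - 12*x^7 + 17*x^6 - 12*x^5 - 8*x^4 + 18*x^3 - 12*x^2 + 9) dx. Term by term:
    ∫_0^5 4*x^8 dx = 7812500/9;  ∫_0^5 -12*x^7 dx = -1171875/2;  ∫_0^5 17*x^6 dx = 1328125/7;
    ∫_0^5 -12*x^5 dx = -31250;  ∫_0^5 -8*x^4 dx = -5000;  ∫_0^5 18*x^3 dx = 5625/2;
    ∫_0^5 -12*x^2 dx = -500;  ∫_0^5 9 dx = 45.
  Sum: 7812500/9 − 1171875/2 + 1328125/7 − 31250 − 5000 + 5625/2 − 500 + 45 = 27591335/63.
  ∫_0^5 u'(x)^2 dx = ∫_0^5 (64*x^6 - 144*x^5 + 145*x^4 - 72*x^3 + 16*x^2) dx. Term by term:
    ∫_0^5 64*x^6 dx = 5000000/7;  ∫_0^5 -144*x^5 dx = -375000;  ∫_0^5 145*x^4 dx = 90625;
    ∫_0^5 -72*x^3 dx = -11250;  ∫_0^5 16*x^2 dx = 2000/3.
  Sum: 5000000/7 − 375000 + 90625 − 11250 + 2000/3 = 8805875/21.
Adding: ||u||_{H^1}^2 = 27591335/63 + 8805875/21 = 54008960/63.


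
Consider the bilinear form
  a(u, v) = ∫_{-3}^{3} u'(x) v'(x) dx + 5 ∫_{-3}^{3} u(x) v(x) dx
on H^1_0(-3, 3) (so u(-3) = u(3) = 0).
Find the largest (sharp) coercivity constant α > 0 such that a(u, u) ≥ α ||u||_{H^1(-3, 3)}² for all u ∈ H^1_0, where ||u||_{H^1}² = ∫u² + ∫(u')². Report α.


α = 1

Coercivity of a(·,·) on H^1_0(-3, 3) means a(u, u) ≥ α ||u||_{H^1}² for every u ∈ H^1_0.
The interval has length L = 6, and Poincaré/coercivity depend only on L. Here a(u, u) = ∫(u')² + (5)·∫u².
Here c = 5 ≥ 1, so a(u,u) = ∫(u')² + c∫u² ≥ ∫(u')² + ∫u² = ||u||_{H^1}², i.e. α = 1 works. No larger α is possible: a(u,u) ≥ α||u||_{H^1}² means (1−α)∫(u')² ≥ (α−c)∫u², and for the modes u_n = sin(nπ(x−x₀)/L) (x₀ the left endpoint) one has ∫u_n²/∫(u_n')² = (L/(nπ))² → 0, so a(u_n,u_n)/||u_n||_{H^1}² → 1. Hence the optimal constant is α = 1.
Therefore α = 1.


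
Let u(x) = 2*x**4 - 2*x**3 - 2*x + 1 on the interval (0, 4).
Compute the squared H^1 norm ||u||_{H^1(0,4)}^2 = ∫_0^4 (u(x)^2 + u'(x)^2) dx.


||u||_{H^1}^2 = 46382396/315

The H^1 norm (squared) on an interval (0, L) is
  ||u||_{H^1}^2 = ∫_0^L u(x)^2 dx + ∫_0^L u'(x)^2 dx.
Compute u'(x) = 8*x**3 - 6*x**2 - 2.
Then u(x)^2 = 4*x**8 - 8*x**7 + 4*x**6 - 8*x**5 + 12*x**4 - 4*x**3 + 4*x**2 - 4*x + 1 and u'(x)^2 = 64*x**6 - 96*x**5 + 36*x**4 - 32*x**3 + 24*x**2 + 4.
Integrate each monomial from 0 to 4 using ∫_0^4 c·x^n dx = c·4^(n+1)/(n+1):
  ∫_0^4 u(x)^2 dx = ∫_0^4 (4*x^8 - 8*x^7 + 4*x^6 - 8*x^5 + 12*x^4 - 4*x^3 + 4*x^2 - 4*x + 1) dx. Term by term:
    ∫_0^4 4*x^8 dx = 1048576/9;  ∫_0^4 -8*x^7 dx = -65536;  ∫_0^4 4*x^6 dx = 65536/7;
    ∫_0^4 -8*x^5 dx = -16384/3;  ∫_0^4 12*x^4 dx = 12288/5;  ∫_0^4 -4*x^3 dx = -256;
    ∫_0^4 4*x^2 dx = 256/3;  ∫_0^4 -4*x dx = -32;  ∫_0^4 1 dx = 4.
  Sum: 1048576/9 − 65536 + 65536/7 − 16384/3 + 12288/5 − 256 + 256/3 − 32 + 4 = 17996684/315.
  ∫_0^4 u'(x)^2 dx = ∫_0^4 (64*x^6 - 96*x^5 + 36*x^4 - 32*x^3 + 24*x^2 + 4) dx. Term by term:
    ∫_0^4 64*x^6 dx = 1048576/7;  ∫_0^4 -96*x^5 dx = -65536;  ∫_0^4 36*x^4 dx = 36864/5;
    ∫_0^4 -32*x^3 dx = -2048;  ∫_0^4 24*x^2 dx = 512;  ∫_0^4 4 dx = 16.
  Sum: 1048576/7 − 65536 + 36864/5 − 2048 + 512 + 16 = 3153968/35.
Adding: ||u||_{H^1}^2 = 17996684/315 + 3153968/35 = 46382396/315.


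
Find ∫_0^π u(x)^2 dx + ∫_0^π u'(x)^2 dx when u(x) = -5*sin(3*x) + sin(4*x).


||u||_{H^1(0,π)}^2 = 267*π/2

u'(x) = -15*cos(3*x) + 4*cos(4*x).
Expand u² and (u')² and integrate term by term on (0, π), using: for integers n ≥ 1, ∫_0^π sin²(nx) dx = ∫_0^π cos²(nx) dx = π/2; for n ≠ n', ∫_0^π sin(nx)sin(n'x) dx = ∫_0^π cos(nx)cos(n'x) dx = 0; and by product-to-sum, ∫_0^π sin(nx)cos(n'x) dx = ½∫_0^π [sin((n+n')x) + sin((n−n')x)] dx, which is 0 when n+n' is even and 2n/(n²−n'²) when n+n' is odd (it need not vanish on (0, π)).
  u² squared terms: (-5)²·∫sin(3x)² dx = 25·π/2 = 25*π/2;  (1)²·∫sin(4x)² dx = 1·π/2 = π/2.
  u² cross terms: 2·(-5)·(1)·∫sin(3x)·sin(4x) dx = -10·(0) = 0.
  So ∫_0^π u² dx = 25*π/2 + π/2 + 0 = 13*π.
  (u')² squared terms: (-15)²·∫cos(3x)² dx = 225·π/2 = 225*π/2;  (4)²·∫cos(4x)² dx = 16·π/2 = 8*π.
  (u')² cross terms: 2·(-15)·(4)·∫cos(3x)·cos(4x) dx = -120·(0) = 0.
  So ∫_0^π (u')² dx = 225*π/2 + 8*π + 0 = 241*π/2.
||u||_{H^1}^2 = (13*π) + (241*π/2) = 267*π/2.


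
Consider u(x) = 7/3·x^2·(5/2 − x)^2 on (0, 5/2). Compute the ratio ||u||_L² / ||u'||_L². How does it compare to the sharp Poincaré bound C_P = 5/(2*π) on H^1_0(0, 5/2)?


||u||_L² / ||u'||_L² = 5*sqrt(3)/12 < C_P = 5/(2*π).

u(x) = 7/3·x^2·(5/2 − x)^2, so u'(x) = 7*x*(2*x - 5)*(4*x - 5)/6.
u(x) = 7/3·x^2·(5/2 − x)^2 vanishes at x = 0 and x = 5/2, so u ∈ H^1_0(0, 5/2). Differentiate via the product rule and integrate the resulting polynomials term by term.
  ∫_0^5/2 u² dx = ∫_0^5/2 (49*x^8/9 - 490*x^7/9 + 1225*x^6/6 - 6125*x^5/18 + 30625*x^4/144) dx. Term by term:
    ∫_0^5/2 49*x^8/9 dx = 95703125/41472;  ∫_0^5/2 -490*x^7/9 dx = -95703125/9216;  ∫_0^5/2 1225*x^6/6 dx = 13671875/768;
    ∫_0^5/2 -6125*x^5/18 dx = -95703125/6912;  ∫_0^5/2 30625*x^4/144 dx = 19140625/4608.
  Sum: 95703125/41472 − 95703125/9216 + 13671875/768 − 95703125/6912 + 19140625/4608 = 2734375/82944.
  ∫_0^5/2 (u')² dx = ∫_0^5/2 (784*x^6/9 - 1960*x^5/3 + 15925*x^4/9 - 6125*x^3/3 + 30625*x^2/36) dx. Term by term:
    ∫_0^5/2 784*x^6/9 dx = 546875/72;  ∫_0^5/2 -1960*x^5/3 dx = -3828125/144;  ∫_0^5/2 15925*x^4/9 dx = 9953125/288;
    ∫_0^5/2 -6125*x^3/3 dx = -3828125/192;  ∫_0^5/2 30625*x^2/36 dx = 3828125/864.
  Sum: 546875/72 − 3828125/144 + 9953125/288 − 3828125/192 + 3828125/864 = 109375/1728.
∫_0^5/2 u² dx = 2734375/82944, so ||u||_L² = 625*sqrt(7)/288.
∫_0^5/2 (u')² dx = 109375/1728, so ||u'||_L² = 125*sqrt(21)/72.
Ratio ||u||_L² / ||u'||_L² = 5*sqrt(3)/12.
Sharp Poincaré constant on H^1_0(0, 5/2) is C_P = L/π = 5/(2*π), achieved by sin(2*π/5·x).
A polynomial bump cannot attain the sharp Poincaré constant (only the first sine eigenfunction does), so the ratio is strictly less than C_P, consistent with ||u||_L² ≤ C_P ||u'||_L².
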